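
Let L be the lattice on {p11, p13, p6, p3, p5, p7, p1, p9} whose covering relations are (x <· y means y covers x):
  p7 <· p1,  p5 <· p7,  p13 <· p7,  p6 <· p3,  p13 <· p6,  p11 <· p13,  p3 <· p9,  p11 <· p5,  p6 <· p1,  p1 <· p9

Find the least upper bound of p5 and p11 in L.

Common upper bounds of {p5, p11}: p1, p5, p7, p9.
The least among these is p5.

p5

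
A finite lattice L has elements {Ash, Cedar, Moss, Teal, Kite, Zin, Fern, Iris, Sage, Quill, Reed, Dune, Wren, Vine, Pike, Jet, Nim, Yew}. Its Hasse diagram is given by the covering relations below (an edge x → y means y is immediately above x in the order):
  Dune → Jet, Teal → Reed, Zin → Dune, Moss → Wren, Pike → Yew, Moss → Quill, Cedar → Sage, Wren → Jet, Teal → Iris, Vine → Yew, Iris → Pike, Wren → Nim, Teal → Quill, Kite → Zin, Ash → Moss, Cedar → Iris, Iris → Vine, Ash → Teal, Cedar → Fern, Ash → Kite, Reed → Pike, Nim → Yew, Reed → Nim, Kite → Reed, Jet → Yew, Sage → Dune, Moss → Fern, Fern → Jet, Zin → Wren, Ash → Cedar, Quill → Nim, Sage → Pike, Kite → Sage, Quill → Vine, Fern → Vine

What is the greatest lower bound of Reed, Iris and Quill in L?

Common lower bounds of {Reed, Iris, Quill}: Ash, Teal.
The greatest among these is Teal.

Teal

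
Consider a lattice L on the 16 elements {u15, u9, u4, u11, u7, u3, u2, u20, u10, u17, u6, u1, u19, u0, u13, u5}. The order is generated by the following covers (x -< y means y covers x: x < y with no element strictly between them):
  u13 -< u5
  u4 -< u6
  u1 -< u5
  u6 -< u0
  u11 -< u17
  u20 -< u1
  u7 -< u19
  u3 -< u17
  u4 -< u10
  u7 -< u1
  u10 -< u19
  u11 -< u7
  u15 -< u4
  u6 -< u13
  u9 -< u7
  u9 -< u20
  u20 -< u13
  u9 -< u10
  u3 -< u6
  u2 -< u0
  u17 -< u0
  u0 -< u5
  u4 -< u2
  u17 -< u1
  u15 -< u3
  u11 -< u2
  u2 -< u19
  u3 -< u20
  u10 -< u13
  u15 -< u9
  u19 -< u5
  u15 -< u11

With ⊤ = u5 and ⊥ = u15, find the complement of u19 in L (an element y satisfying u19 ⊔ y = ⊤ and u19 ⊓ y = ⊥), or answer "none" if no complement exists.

u3

Need y with u19 ∨ y = u5 and u19 ∧ y = u15.
Checking each element gives: u3.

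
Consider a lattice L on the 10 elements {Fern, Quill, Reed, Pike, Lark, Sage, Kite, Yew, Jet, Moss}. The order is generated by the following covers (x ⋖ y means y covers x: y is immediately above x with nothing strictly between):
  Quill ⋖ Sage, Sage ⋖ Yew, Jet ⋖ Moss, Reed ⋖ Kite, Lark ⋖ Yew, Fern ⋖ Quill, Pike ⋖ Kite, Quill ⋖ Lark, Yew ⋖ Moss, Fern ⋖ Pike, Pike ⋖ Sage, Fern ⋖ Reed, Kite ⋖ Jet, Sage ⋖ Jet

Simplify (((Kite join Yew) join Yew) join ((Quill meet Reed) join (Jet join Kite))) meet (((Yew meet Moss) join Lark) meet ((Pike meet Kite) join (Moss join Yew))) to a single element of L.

Kite ∨ Yew = Moss
Moss ∨ Yew = Moss
Quill ∧ Reed = Fern
Jet ∨ Kite = Jet
Fern ∨ Jet = Jet
Moss ∨ Jet = Moss
Yew ∧ Moss = Yew
Yew ∨ Lark = Yew
Pike ∧ Kite = Pike
Moss ∨ Yew = Moss
Pike ∨ Moss = Moss
Yew ∧ Moss = Yew
Moss ∧ Yew = Yew

Yew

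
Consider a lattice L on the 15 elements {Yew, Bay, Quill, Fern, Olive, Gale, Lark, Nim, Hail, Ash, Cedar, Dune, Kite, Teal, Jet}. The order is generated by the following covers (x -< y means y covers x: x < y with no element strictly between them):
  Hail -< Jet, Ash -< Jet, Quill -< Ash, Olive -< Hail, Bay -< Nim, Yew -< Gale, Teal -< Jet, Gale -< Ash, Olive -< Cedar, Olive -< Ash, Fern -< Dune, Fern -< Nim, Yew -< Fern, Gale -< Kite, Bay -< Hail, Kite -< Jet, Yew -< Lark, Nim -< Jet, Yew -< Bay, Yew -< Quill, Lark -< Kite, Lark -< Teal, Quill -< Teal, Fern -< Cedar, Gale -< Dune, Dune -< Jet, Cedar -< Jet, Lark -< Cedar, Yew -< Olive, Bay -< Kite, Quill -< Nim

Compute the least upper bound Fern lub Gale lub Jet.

Common upper bounds of {Fern, Gale, Jet}: Jet.
The least among these is Jet.

Jet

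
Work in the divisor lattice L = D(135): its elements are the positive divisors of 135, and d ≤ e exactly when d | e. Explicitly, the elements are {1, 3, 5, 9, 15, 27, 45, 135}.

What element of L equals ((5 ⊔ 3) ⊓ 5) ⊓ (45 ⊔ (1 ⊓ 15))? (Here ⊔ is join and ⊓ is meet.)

5

5 ∨ 3 = 15
15 ∧ 5 = 5
1 ∧ 15 = 1
45 ∨ 1 = 45
5 ∧ 45 = 5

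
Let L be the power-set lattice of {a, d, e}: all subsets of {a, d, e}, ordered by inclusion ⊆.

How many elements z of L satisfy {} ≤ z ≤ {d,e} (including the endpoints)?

4

The interval [{}, {d,e}] = {{d,e}, {d}, {e}, {}}, which has 4 elements.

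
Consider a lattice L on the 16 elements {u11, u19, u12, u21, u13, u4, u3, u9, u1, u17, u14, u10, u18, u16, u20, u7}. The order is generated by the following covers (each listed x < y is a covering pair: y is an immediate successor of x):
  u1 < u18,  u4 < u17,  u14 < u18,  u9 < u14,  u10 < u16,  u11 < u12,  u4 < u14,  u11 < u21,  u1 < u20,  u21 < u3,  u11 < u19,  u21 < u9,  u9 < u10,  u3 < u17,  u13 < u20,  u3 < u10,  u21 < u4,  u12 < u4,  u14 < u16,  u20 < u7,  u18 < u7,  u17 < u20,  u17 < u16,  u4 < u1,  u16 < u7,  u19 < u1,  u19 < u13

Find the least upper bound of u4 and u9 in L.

u14

Common upper bounds of {u4, u9}: u14, u16, u18, u7.
The least among these is u14.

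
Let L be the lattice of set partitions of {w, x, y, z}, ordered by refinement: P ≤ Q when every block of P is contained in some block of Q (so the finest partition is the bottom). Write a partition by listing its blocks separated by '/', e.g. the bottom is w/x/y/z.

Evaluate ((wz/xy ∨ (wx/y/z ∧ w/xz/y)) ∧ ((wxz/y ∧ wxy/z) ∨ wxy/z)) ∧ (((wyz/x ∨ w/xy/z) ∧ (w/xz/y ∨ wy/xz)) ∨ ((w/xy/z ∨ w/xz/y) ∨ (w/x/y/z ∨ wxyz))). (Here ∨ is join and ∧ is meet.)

wx/y/z ∧ w/xz/y = w/x/y/z
wz/xy ∨ w/x/y/z = wz/xy
wxz/y ∧ wxy/z = wx/y/z
wx/y/z ∨ wxy/z = wxy/z
wz/xy ∧ wxy/z = w/xy/z
wyz/x ∨ w/xy/z = wxyz
w/xz/y ∨ wy/xz = wy/xz
wxyz ∧ wy/xz = wy/xz
w/xy/z ∨ w/xz/y = w/xyz
w/x/y/z ∨ wxyz = wxyz
w/xyz ∨ wxyz = wxyz
wy/xz ∨ wxyz = wxyz
w/xy/z ∧ wxyz = w/xy/z

w/xy/z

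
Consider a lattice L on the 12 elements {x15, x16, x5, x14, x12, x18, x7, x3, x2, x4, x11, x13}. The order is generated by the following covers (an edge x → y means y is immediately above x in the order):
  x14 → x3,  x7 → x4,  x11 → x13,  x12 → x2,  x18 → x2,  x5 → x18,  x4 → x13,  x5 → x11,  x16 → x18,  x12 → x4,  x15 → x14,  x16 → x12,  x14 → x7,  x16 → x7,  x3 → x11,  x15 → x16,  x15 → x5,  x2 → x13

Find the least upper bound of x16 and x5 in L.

Common upper bounds of {x16, x5}: x13, x18, x2.
The least among these is x18.

x18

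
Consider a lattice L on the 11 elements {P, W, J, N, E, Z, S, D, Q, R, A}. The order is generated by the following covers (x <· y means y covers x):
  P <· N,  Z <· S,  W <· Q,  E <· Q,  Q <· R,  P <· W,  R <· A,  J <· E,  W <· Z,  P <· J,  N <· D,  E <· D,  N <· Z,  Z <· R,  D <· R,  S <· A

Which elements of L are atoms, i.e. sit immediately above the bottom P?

The atoms are exactly the elements that cover P: J, N, W.

J, N, W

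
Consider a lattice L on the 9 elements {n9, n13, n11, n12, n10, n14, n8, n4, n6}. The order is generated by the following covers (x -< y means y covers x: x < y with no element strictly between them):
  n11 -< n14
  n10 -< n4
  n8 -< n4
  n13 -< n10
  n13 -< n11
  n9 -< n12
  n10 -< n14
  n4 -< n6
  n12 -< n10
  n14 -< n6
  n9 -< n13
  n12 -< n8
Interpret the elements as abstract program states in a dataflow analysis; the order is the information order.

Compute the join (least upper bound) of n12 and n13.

Common upper bounds of {n12, n13}: n10, n14, n4, n6.
The least among these is n10.

n10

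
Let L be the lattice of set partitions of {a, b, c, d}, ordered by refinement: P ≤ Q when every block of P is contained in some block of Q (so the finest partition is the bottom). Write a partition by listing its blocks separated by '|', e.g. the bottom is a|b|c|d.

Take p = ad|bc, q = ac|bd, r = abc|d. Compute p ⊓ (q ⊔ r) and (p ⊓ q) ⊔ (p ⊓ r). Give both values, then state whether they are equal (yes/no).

q ⊔ r = abcd, so p ⊓ (q ⊔ r) = ad|bc ⊓ abcd = ad|bc.
p ⊓ q = a|b|c|d and p ⊓ r = a|bc|d, so (p ⊓ q) ⊔ (p ⊓ r) = a|b|c|d ⊔ a|bc|d = a|bc|d.
Equal: no.

ad|bc; a|bc|d; no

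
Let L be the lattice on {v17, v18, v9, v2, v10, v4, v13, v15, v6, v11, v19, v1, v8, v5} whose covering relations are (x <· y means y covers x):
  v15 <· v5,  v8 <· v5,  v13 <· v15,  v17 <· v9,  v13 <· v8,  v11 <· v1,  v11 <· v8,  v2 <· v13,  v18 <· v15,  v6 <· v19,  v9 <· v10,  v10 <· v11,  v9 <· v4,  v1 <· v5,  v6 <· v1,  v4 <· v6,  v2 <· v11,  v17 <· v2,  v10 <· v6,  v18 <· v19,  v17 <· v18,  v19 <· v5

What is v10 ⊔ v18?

v19

Common upper bounds of {v10, v18}: v19, v5.
The least among these is v19.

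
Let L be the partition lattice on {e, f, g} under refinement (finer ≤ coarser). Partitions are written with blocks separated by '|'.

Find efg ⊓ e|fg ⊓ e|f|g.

e|f|g

Common lower bounds of {efg, e|fg, e|f|g}: e|f|g.
The greatest among these is e|f|g.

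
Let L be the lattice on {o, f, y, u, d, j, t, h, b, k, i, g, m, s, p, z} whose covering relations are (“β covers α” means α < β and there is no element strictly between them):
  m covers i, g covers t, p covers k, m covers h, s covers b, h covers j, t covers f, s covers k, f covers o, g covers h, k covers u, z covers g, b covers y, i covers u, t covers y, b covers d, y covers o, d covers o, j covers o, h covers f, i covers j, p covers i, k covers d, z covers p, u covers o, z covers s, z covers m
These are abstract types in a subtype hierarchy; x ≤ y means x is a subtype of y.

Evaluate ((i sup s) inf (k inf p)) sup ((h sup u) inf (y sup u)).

i ∨ s = z
k ∧ p = k
z ∧ k = k
h ∨ u = m
y ∨ u = s
m ∧ s = u
k ∨ u = k

k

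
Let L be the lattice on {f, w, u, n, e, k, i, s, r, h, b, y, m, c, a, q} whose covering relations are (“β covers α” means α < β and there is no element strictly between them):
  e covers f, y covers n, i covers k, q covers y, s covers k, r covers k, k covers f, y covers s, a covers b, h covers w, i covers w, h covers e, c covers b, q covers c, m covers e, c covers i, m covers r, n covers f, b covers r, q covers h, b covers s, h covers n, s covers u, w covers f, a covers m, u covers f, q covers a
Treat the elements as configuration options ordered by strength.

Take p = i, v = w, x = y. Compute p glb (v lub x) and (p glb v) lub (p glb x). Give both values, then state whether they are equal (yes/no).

i; i; yes

v lub x = q, so p glb (v lub x) = i glb q = i.
p glb v = w and p glb x = k, so (p glb v) lub (p glb x) = w lub k = i.
Equal: yes.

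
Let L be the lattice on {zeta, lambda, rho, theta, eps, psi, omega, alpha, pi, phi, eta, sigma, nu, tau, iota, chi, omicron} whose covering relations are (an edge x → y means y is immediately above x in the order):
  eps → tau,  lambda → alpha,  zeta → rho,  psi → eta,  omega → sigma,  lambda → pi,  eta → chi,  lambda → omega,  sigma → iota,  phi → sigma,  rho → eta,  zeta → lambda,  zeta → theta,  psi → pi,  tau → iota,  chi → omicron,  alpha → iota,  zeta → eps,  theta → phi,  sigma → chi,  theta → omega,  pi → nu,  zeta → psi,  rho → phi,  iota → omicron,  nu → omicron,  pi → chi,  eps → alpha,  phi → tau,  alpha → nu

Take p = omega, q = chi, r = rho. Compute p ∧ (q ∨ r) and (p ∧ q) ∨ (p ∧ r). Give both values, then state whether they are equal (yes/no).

q ∨ r = chi, so p ∧ (q ∨ r) = omega ∧ chi = omega.
p ∧ q = omega and p ∧ r = zeta, so (p ∧ q) ∨ (p ∧ r) = omega ∨ zeta = omega.
Equal: yes.

omega; omega; yes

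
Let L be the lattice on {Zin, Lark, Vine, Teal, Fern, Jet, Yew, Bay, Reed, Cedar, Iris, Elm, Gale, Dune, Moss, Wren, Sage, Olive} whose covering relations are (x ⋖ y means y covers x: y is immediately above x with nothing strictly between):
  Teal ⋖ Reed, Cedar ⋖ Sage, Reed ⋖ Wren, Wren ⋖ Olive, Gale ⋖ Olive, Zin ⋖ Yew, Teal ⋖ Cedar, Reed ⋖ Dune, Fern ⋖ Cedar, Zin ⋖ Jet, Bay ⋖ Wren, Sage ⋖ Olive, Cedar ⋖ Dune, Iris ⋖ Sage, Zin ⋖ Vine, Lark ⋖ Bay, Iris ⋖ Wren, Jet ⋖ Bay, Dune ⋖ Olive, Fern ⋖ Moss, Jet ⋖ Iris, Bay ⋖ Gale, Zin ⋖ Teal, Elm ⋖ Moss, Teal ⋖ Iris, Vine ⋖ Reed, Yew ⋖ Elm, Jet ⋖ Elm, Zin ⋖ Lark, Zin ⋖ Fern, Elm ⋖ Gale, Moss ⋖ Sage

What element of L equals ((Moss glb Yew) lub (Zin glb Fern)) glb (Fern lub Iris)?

Moss ∧ Yew = Yew
Zin ∧ Fern = Zin
Yew ∨ Zin = Yew
Fern ∨ Iris = Sage
Yew ∧ Sage = Yew

Yew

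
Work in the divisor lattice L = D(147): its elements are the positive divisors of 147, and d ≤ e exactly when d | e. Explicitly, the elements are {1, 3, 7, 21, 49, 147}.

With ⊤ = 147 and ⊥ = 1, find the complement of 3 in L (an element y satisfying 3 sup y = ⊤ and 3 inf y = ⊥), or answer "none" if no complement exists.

49

Need y with 3 ∨ y = 147 and 3 ∧ y = 1.
Checking each element gives: 49.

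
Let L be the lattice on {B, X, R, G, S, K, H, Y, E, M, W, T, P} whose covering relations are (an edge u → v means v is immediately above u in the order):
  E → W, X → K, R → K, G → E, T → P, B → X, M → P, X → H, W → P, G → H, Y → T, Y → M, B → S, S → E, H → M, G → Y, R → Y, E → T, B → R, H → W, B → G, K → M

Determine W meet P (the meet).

Common lower bounds of {W, P}: B, E, G, H, S, W, X.
The greatest among these is W.

W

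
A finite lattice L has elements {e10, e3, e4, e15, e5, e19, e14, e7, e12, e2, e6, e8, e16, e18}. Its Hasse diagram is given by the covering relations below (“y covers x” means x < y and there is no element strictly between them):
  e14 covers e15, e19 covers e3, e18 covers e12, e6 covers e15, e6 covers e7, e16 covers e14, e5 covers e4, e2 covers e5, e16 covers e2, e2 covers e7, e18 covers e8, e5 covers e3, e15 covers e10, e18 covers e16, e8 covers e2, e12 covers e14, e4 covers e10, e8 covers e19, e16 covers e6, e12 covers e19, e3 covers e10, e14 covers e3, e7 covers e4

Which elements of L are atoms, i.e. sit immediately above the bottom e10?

e15, e3, e4

The atoms are exactly the elements that cover e10: e15, e3, e4.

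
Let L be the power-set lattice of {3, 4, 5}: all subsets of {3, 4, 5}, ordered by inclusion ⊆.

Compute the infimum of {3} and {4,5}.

{}

Common lower bounds of {{3}, {4,5}}: {}.
The greatest among these is {}.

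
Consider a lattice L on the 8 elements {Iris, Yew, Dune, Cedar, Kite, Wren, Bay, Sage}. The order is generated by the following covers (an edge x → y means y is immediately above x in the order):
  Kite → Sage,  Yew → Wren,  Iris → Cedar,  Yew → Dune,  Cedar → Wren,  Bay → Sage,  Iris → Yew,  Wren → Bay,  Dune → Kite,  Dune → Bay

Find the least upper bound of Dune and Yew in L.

Dune

Common upper bounds of {Dune, Yew}: Bay, Dune, Kite, Sage.
The least among these is Dune.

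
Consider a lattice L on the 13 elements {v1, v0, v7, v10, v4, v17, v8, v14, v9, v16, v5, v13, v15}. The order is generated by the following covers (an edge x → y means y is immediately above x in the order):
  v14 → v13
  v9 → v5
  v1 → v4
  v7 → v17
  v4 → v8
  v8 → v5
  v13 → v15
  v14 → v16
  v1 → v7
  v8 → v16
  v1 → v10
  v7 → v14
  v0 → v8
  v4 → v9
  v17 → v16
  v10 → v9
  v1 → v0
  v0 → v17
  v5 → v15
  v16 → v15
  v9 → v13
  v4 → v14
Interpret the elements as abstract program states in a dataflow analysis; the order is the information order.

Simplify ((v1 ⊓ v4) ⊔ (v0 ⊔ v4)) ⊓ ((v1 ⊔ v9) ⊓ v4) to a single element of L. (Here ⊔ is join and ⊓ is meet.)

v4

v1 ∧ v4 = v1
v0 ∨ v4 = v8
v1 ∨ v8 = v8
v1 ∨ v9 = v9
v9 ∧ v4 = v4
v8 ∧ v4 = v4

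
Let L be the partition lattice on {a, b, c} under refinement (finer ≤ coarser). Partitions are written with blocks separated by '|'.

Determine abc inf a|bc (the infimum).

a|bc

The meet (common refinement) of abc and a|bc intersects blocks pairwise, giving a|bc.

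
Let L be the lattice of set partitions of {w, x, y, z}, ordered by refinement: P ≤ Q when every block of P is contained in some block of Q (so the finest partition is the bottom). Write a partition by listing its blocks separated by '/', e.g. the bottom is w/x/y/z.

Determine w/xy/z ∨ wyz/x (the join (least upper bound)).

wxyz

The join of w/xy/z and wyz/x merges any blocks that overlap across the partitions, giving wxyz.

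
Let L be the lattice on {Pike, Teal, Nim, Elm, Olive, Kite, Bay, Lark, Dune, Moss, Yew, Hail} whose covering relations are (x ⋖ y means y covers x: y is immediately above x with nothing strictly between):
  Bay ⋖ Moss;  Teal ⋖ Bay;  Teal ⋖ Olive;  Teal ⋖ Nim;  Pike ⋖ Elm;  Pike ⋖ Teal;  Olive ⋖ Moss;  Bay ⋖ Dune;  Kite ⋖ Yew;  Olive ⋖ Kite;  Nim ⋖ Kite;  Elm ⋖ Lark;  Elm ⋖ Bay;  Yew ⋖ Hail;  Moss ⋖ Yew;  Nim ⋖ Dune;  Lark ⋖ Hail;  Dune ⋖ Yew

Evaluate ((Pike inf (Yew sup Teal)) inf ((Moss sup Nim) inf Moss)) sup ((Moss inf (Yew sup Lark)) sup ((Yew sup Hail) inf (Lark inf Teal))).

Moss

Yew ∨ Teal = Yew
Pike ∧ Yew = Pike
Moss ∨ Nim = Yew
Yew ∧ Moss = Moss
Pike ∧ Moss = Pike
Yew ∨ Lark = Hail
Moss ∧ Hail = Moss
Yew ∨ Hail = Hail
Lark ∧ Teal = Pike
Hail ∧ Pike = Pike
Moss ∨ Pike = Moss
Pike ∨ Moss = Moss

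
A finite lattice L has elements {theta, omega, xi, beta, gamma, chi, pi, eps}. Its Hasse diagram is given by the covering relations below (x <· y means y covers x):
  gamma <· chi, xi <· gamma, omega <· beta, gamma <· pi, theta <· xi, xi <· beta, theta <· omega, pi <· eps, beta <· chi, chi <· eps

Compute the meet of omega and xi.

Common lower bounds of {omega, xi}: theta.
The greatest among these is theta.

theta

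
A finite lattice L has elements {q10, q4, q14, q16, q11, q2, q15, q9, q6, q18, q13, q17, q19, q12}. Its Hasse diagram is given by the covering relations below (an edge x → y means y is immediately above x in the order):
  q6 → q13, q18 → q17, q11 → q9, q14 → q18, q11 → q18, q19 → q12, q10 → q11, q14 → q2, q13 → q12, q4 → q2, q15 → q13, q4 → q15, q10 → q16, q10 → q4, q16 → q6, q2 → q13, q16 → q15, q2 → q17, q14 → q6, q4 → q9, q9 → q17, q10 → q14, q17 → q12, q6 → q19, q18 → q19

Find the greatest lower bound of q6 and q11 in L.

Common lower bounds of {q6, q11}: q10.
The greatest among these is q10.

q10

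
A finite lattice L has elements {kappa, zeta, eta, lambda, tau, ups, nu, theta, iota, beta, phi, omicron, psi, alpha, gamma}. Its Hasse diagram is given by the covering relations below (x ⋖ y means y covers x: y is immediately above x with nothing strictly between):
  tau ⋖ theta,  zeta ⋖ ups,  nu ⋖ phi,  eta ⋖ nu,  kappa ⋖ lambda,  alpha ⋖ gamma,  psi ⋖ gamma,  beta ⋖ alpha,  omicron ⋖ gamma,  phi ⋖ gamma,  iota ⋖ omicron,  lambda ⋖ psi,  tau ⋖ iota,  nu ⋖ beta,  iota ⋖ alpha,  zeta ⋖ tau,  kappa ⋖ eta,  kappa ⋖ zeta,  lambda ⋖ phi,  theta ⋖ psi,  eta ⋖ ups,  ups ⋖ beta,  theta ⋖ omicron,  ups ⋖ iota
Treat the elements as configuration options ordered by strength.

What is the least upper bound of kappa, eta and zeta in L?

ups

Common upper bounds of {kappa, eta, zeta}: alpha, beta, gamma, iota, omicron, ups.
The least among these is ups.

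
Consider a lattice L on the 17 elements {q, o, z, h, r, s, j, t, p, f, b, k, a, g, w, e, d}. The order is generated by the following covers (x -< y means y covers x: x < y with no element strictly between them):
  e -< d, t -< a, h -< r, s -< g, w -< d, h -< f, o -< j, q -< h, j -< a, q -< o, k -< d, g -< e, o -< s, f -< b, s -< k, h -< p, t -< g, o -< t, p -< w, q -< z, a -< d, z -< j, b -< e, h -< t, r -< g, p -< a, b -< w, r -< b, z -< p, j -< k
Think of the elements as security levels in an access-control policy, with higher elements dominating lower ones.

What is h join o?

t

Common upper bounds of {h, o}: a, d, e, g, t.
The least among these is t.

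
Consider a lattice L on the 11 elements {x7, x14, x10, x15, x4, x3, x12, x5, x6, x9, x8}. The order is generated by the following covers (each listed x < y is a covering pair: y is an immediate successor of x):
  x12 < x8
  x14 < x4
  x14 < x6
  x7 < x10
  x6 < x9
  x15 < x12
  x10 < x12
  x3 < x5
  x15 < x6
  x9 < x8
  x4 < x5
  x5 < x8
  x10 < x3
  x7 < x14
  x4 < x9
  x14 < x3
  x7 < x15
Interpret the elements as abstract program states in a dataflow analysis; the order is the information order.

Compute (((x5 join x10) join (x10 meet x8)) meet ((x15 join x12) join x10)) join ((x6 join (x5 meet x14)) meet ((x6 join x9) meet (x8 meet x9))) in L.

x8

x5 ∨ x10 = x5
x10 ∧ x8 = x10
x5 ∨ x10 = x5
x15 ∨ x12 = x12
x12 ∨ x10 = x12
x5 ∧ x12 = x10
x5 ∧ x14 = x14
x6 ∨ x14 = x6
x6 ∨ x9 = x9
x8 ∧ x9 = x9
x9 ∧ x9 = x9
x6 ∧ x9 = x6
x10 ∨ x6 = x8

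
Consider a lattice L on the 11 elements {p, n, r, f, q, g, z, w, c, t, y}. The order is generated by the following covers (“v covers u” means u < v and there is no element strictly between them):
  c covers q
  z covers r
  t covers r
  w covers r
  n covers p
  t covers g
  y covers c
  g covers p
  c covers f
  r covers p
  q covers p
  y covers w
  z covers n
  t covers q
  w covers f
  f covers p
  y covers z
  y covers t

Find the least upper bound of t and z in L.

Common upper bounds of {t, z}: y.
The least among these is y.

y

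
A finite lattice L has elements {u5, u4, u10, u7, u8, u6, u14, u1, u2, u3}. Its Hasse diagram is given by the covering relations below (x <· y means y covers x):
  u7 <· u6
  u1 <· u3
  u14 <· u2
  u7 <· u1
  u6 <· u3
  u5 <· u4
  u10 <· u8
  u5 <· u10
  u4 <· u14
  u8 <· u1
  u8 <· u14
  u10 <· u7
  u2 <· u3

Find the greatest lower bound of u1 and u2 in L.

Common lower bounds of {u1, u2}: u10, u5, u8.
The greatest among these is u8.

u8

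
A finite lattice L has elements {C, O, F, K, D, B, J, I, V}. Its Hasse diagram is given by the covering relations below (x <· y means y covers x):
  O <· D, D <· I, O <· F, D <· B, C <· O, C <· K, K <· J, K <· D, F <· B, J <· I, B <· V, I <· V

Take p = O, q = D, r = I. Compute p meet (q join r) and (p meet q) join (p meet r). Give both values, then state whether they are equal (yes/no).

q join r = I, so p meet (q join r) = O meet I = O.
p meet q = O and p meet r = O, so (p meet q) join (p meet r) = O join O = O.
Equal: yes.

O; O; yes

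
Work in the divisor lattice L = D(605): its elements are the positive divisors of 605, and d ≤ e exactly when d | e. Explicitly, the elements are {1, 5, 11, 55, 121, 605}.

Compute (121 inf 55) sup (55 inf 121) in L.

11

121 ∧ 55 = 11
55 ∧ 121 = 11
11 ∨ 11 = 11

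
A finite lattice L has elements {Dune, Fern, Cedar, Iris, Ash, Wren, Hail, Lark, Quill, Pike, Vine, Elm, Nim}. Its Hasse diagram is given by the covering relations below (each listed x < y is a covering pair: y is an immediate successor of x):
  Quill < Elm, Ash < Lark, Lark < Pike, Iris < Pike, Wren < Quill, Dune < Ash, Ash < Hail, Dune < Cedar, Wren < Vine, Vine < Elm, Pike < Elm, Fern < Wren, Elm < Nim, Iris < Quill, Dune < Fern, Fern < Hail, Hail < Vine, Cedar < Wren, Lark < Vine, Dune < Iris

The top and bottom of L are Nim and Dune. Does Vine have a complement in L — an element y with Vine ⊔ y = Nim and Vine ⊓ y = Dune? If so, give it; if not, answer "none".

For every candidate y, either Vine ∨ y ≠ Nim or Vine ∧ y ≠ Dune; no complement exists.

none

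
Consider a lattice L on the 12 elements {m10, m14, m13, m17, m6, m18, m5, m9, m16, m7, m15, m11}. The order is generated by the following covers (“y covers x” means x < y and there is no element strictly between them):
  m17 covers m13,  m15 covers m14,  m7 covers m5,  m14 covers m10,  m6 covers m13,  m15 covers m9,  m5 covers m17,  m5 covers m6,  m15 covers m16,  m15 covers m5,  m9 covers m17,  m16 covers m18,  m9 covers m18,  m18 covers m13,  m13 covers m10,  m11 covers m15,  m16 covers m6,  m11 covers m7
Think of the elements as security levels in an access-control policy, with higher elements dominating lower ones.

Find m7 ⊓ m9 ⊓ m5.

Common lower bounds of {m7, m9, m5}: m10, m13, m17.
The greatest among these is m17.

m17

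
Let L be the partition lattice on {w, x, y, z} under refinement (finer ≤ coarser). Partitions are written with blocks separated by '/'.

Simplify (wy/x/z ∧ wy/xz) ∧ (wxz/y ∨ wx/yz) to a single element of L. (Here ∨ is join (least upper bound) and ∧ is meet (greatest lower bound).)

wy/x/z ∧ wy/xz = wy/x/z
wxz/y ∨ wx/yz = wxyz
wy/x/z ∧ wxyz = wy/x/z

wy/x/z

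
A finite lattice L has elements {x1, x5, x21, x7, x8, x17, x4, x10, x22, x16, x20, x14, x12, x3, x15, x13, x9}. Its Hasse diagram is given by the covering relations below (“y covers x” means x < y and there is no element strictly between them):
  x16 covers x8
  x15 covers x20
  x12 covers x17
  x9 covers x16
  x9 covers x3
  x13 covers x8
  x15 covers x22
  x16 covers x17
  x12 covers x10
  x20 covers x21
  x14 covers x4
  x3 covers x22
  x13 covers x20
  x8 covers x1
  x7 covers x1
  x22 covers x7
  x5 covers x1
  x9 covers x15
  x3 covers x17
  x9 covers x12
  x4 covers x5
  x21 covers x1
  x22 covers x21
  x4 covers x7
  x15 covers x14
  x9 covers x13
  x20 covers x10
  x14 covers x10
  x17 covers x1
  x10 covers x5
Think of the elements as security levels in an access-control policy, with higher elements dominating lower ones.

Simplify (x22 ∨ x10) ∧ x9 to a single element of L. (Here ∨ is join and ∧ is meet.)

x22 ∨ x10 = x15
x15 ∧ x9 = x15

x15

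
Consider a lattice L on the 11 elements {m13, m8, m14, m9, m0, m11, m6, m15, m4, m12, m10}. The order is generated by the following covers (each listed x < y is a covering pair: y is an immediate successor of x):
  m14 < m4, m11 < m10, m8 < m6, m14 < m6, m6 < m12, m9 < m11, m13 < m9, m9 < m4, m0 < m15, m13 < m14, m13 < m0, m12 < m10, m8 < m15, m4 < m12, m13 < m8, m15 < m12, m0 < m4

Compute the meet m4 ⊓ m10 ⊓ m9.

Common lower bounds of {m4, m10, m9}: m13, m9.
The greatest among these is m9.

m9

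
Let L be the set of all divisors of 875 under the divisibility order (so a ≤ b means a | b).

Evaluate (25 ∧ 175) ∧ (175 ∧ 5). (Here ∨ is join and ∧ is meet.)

25 ∧ 175 = 25
175 ∧ 5 = 5
25 ∧ 5 = 5

5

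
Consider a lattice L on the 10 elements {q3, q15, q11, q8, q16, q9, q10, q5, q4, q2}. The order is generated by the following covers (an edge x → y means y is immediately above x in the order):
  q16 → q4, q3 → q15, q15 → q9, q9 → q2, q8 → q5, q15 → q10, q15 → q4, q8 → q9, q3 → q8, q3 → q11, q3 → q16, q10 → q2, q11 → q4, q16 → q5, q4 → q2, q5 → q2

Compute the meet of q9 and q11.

q3

Common lower bounds of {q9, q11}: q3.
The greatest among these is q3.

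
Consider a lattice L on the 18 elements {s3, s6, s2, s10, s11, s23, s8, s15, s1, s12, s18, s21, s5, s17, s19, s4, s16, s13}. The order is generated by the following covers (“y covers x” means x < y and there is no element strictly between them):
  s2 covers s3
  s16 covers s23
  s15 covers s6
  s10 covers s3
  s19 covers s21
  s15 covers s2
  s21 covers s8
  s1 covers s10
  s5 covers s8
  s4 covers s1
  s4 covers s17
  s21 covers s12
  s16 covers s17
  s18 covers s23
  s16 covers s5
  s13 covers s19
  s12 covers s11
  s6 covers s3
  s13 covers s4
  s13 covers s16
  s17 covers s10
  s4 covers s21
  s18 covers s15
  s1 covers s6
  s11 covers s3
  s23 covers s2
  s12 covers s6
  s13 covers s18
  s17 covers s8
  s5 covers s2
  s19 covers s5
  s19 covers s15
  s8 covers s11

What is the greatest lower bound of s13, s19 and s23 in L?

Common lower bounds of {s13, s19, s23}: s2, s3.
The greatest among these is s2.

s2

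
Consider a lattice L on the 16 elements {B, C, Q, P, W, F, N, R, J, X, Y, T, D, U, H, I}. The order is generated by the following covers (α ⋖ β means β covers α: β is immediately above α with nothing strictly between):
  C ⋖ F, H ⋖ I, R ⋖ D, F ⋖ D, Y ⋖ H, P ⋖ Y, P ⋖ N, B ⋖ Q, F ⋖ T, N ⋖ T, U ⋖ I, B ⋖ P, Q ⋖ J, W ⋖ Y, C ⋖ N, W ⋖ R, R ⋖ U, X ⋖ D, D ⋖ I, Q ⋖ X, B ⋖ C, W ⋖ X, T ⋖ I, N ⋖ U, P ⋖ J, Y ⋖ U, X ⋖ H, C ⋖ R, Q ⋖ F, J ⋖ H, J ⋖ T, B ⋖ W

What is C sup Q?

F

Common upper bounds of {C, Q}: D, F, I, T.
The least among these is F.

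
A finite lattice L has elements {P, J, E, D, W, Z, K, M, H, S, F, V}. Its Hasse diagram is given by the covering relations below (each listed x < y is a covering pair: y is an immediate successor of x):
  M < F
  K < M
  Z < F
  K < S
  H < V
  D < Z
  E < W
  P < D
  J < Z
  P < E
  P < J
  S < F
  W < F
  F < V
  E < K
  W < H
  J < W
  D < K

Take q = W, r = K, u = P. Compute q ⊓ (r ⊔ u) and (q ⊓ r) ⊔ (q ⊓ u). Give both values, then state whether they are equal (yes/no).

E; E; yes

r ⊔ u = K, so q ⊓ (r ⊔ u) = W ⊓ K = E.
q ⊓ r = E and q ⊓ u = P, so (q ⊓ r) ⊔ (q ⊓ u) = E ⊔ P = E.
Equal: yes.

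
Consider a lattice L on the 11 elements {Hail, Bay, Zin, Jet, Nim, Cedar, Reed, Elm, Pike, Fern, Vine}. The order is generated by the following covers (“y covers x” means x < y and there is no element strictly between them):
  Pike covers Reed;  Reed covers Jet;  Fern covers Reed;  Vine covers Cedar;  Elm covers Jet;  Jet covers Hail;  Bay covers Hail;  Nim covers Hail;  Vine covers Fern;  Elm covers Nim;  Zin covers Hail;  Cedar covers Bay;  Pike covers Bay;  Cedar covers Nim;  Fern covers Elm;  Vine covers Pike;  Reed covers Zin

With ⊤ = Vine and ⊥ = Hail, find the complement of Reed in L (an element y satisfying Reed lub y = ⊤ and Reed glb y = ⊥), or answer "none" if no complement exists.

Cedar

Need y with Reed ∨ y = Vine and Reed ∧ y = Hail.
Checking each element gives: Cedar.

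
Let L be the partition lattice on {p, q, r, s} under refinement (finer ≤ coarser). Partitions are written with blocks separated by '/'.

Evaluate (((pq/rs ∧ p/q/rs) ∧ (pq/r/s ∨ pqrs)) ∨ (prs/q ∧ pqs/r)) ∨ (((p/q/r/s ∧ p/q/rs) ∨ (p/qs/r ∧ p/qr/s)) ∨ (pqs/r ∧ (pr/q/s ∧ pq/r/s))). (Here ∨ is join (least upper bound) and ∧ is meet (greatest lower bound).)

pq/rs ∧ p/q/rs = p/q/rs
pq/r/s ∨ pqrs = pqrs
p/q/rs ∧ pqrs = p/q/rs
prs/q ∧ pqs/r = ps/q/r
p/q/rs ∨ ps/q/r = prs/q
p/q/r/s ∧ p/q/rs = p/q/r/s
p/qs/r ∧ p/qr/s = p/q/r/s
p/q/r/s ∨ p/q/r/s = p/q/r/s
pr/q/s ∧ pq/r/s = p/q/r/s
pqs/r ∧ p/q/r/s = p/q/r/s
p/q/r/s ∨ p/q/r/s = p/q/r/s
prs/q ∨ p/q/r/s = prs/q

prs/q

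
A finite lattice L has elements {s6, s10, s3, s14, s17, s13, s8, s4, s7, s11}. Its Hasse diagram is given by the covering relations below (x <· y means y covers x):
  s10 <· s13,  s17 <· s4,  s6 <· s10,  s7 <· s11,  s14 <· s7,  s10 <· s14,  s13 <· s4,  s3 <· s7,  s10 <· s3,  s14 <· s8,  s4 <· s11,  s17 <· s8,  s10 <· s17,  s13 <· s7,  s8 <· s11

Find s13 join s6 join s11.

s11

Common upper bounds of {s13, s6, s11}: s11.
The least among these is s11.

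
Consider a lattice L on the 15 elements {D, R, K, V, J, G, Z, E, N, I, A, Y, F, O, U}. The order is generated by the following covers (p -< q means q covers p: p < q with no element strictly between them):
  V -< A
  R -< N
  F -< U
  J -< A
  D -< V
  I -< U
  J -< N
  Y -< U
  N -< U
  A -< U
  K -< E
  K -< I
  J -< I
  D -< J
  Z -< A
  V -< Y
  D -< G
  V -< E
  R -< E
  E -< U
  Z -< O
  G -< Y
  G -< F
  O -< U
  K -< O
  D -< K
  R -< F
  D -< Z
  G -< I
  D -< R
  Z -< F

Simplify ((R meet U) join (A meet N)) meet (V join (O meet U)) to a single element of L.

N

R ∧ U = R
A ∧ N = J
R ∨ J = N
O ∧ U = O
V ∨ O = U
N ∧ U = N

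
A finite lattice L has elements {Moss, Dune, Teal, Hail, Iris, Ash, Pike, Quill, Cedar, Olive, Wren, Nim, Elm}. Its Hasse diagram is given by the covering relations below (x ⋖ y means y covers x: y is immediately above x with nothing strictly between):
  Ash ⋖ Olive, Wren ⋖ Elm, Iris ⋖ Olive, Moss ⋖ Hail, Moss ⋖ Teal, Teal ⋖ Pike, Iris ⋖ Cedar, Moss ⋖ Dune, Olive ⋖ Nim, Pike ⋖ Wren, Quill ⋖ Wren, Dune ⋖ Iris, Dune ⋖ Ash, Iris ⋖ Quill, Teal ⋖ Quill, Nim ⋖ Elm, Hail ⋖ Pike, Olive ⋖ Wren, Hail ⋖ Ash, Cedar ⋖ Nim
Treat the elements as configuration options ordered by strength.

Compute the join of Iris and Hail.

Common upper bounds of {Iris, Hail}: Elm, Nim, Olive, Wren.
The least among these is Olive.

Olive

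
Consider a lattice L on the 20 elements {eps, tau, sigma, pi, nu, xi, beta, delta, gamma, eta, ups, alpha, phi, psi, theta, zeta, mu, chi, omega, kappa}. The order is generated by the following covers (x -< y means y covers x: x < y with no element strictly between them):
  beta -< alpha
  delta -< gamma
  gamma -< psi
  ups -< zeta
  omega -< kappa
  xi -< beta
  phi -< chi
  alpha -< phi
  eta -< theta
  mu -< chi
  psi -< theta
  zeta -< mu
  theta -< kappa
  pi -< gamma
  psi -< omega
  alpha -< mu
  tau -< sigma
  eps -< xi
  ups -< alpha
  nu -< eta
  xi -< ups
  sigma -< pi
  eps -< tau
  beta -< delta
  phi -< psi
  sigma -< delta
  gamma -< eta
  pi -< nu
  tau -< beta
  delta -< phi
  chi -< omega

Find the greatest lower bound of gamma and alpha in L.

Common lower bounds of {gamma, alpha}: beta, eps, tau, xi.
The greatest among these is beta.

beta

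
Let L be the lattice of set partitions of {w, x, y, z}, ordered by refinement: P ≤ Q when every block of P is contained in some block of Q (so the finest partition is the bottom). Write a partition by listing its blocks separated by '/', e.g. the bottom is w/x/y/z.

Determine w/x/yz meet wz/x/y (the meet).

The meet (common refinement) of w/x/yz and wz/x/y intersects blocks pairwise, giving w/x/y/z.

w/x/y/z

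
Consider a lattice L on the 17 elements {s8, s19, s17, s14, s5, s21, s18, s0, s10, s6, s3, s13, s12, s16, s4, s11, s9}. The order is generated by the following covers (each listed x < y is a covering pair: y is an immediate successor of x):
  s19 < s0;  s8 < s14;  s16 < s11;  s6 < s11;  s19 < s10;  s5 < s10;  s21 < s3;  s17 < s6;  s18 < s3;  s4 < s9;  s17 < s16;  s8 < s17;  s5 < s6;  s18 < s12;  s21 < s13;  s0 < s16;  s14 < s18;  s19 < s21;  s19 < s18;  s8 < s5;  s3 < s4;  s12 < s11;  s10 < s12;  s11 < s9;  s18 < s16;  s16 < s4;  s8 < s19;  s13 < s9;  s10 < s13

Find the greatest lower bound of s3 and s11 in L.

s18

Common lower bounds of {s3, s11}: s14, s18, s19, s8.
The greatest among these is s18.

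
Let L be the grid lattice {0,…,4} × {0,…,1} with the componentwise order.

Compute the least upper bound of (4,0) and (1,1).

In a product of chains, the join is componentwise max, giving (4,1).

(4,1)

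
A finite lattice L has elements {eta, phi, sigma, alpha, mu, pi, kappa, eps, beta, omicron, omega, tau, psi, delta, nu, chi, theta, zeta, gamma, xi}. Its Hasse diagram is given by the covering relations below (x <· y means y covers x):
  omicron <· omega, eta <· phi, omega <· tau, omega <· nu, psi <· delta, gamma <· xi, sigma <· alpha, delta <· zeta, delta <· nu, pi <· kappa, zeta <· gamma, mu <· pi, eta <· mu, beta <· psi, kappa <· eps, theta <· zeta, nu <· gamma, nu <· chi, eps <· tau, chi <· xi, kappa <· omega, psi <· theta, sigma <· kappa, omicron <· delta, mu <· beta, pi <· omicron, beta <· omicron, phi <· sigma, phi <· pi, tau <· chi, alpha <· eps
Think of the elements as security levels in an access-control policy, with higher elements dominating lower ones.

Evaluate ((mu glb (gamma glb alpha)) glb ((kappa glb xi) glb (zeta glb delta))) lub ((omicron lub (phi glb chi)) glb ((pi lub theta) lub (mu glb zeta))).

gamma ∧ alpha = sigma
mu ∧ sigma = eta
kappa ∧ xi = kappa
zeta ∧ delta = delta
kappa ∧ delta = pi
eta ∧ pi = eta
phi ∧ chi = phi
omicron ∨ phi = omicron
pi ∨ theta = zeta
mu ∧ zeta = mu
zeta ∨ mu = zeta
omicron ∧ zeta = omicron
eta ∨ omicron = omicron

omicron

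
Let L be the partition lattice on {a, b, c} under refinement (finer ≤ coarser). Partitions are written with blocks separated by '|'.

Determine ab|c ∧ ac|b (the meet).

a|b|c

The meet (common refinement) of ab|c and ac|b intersects blocks pairwise, giving a|b|c.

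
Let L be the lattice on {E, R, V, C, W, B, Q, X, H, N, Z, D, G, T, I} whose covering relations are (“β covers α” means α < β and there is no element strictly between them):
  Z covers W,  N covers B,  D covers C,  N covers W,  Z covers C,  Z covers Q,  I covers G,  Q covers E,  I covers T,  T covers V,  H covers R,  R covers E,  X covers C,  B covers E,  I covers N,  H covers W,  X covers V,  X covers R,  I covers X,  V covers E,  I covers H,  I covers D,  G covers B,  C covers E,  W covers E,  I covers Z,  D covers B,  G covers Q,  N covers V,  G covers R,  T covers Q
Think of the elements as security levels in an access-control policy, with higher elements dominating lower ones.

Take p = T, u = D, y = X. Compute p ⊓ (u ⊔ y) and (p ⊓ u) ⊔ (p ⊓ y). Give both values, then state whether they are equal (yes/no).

T; V; no

u ⊔ y = I, so p ⊓ (u ⊔ y) = T ⊓ I = T.
p ⊓ u = E and p ⊓ y = V, so (p ⊓ u) ⊔ (p ⊓ y) = E ⊔ V = V.
Equal: no.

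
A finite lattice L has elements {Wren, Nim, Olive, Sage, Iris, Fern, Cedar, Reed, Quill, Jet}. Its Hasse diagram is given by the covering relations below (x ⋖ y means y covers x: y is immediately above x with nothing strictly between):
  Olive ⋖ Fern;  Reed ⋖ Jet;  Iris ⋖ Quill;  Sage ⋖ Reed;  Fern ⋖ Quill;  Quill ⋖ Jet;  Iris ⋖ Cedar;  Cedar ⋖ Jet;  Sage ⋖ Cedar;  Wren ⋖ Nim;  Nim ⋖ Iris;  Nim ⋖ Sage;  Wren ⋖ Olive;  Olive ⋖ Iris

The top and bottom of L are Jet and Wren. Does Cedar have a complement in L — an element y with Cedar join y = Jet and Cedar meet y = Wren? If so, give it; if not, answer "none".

none

For every candidate y, either Cedar ∨ y ≠ Jet or Cedar ∧ y ≠ Wren; no complement exists.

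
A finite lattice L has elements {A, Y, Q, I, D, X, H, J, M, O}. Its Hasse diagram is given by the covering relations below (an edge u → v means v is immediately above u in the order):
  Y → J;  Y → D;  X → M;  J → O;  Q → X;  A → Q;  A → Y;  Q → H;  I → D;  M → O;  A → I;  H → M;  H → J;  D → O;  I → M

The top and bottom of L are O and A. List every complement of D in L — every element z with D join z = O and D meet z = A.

Need z with D ∨ z = O and D ∧ z = A.
Checking each element gives: H, Q, X.

H, Q, X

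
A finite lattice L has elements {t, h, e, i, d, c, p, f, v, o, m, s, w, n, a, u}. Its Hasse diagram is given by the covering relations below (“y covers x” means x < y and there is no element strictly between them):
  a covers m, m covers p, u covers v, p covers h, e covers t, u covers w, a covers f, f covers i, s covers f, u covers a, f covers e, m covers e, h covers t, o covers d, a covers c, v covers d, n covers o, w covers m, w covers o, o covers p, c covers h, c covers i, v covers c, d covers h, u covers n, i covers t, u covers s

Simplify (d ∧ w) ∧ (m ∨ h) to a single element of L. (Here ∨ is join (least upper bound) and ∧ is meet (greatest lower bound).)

d ∧ w = d
m ∨ h = m
d ∧ m = h

h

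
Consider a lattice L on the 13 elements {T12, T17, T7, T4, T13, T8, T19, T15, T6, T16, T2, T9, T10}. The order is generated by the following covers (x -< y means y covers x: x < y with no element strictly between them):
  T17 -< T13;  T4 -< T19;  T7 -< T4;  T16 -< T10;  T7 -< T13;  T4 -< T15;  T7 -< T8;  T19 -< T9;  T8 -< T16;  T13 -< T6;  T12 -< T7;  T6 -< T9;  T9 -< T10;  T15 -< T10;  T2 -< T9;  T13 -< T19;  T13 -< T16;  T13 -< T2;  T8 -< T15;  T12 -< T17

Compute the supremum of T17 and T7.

T13

Common upper bounds of {T17, T7}: T10, T13, T16, T19, T2, T6, T9.
The least among these is T13.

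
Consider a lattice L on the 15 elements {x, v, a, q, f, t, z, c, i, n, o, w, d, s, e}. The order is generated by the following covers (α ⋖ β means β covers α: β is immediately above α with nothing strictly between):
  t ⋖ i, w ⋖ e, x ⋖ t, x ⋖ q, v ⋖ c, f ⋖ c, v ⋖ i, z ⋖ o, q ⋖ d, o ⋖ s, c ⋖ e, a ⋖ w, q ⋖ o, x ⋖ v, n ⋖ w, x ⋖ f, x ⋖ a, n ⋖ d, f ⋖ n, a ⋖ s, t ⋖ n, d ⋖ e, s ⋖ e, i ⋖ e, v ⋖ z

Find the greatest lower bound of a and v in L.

x

Common lower bounds of {a, v}: x.
The greatest among these is x.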